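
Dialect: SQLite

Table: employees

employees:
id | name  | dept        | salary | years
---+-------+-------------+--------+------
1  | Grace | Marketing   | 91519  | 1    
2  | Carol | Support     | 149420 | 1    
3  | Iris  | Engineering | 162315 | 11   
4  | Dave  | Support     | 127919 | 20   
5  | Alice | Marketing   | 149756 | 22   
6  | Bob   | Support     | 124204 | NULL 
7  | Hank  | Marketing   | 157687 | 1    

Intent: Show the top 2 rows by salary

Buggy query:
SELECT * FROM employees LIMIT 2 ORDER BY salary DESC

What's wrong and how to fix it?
Bug: LIMIT must come after ORDER BY

Fix: Sort with ORDER BY, then apply LIMIT

Corrected query:
SELECT * FROM employees ORDER BY salary DESC LIMIT 2

Result:
id | name | dept        | salary | years
---+------+-------------+--------+------
3  | Iris | Engineering | 162315 | 11   
7  | Hank | Marketing   | 157687 | 1    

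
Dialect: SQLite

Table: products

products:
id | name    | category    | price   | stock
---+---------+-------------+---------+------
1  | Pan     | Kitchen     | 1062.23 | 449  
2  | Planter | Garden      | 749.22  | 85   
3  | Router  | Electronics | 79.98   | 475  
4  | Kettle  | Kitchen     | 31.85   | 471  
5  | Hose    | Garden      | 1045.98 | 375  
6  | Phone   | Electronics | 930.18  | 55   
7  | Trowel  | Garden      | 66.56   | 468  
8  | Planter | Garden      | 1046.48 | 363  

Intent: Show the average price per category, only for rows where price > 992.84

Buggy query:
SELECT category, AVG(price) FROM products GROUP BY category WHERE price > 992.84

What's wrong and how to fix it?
Bug: WHERE cannot follow GROUP BY

Fix: Place WHERE between FROM and GROUP BY

Corrected query:
SELECT category, AVG(price) FROM products WHERE price > 992.84 GROUP BY category

Result:
category | AVG(price)
---------+-----------
Garden   | 1046.23   
Kitchen  | 1062.23   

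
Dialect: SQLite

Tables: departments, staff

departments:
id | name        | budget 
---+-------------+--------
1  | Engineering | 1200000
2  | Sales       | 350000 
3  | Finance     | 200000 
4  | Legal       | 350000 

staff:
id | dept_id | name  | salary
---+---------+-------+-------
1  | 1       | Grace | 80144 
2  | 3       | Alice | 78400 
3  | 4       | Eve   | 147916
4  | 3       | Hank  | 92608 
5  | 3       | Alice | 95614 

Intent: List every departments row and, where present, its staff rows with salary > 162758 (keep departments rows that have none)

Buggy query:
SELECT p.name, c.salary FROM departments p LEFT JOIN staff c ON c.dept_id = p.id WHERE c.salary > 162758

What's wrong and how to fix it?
Bug: Filtering c.salary in WHERE discards the NULL rows produced by LEFT JOIN, turning it into an inner join

Fix: Put 'c.salary > 162758' in the JOIN's ON clause instead of WHERE

Corrected query:
SELECT p.name, c.salary FROM departments p LEFT JOIN staff c ON c.dept_id = p.id AND c.salary > 162758

Result:
name        | salary
------------+-------
Engineering | NULL  
Sales       | NULL  
Finance     | NULL  
Legal       | NULL  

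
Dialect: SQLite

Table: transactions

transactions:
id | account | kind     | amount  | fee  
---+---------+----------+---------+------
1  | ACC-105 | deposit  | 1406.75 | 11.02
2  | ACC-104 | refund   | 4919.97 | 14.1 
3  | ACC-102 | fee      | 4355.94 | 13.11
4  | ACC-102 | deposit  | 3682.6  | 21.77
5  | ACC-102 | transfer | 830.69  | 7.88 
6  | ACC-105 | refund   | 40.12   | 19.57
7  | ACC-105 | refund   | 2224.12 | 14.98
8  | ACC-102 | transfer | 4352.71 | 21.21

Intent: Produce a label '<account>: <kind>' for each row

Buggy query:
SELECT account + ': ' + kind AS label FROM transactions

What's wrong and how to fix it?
Bug: SQLite uses || for string concatenation; + coerces text to numbers (yielding 0)

Fix: Use the || operator for string concatenation

Corrected query:
SELECT account || ': ' || kind AS label FROM transactions

Result:
label            
-----------------
ACC-105: deposit 
ACC-104: refund  
ACC-102: fee     
ACC-102: deposit 
ACC-102: transfer
ACC-105: refund  
ACC-105: refund  
ACC-102: transfer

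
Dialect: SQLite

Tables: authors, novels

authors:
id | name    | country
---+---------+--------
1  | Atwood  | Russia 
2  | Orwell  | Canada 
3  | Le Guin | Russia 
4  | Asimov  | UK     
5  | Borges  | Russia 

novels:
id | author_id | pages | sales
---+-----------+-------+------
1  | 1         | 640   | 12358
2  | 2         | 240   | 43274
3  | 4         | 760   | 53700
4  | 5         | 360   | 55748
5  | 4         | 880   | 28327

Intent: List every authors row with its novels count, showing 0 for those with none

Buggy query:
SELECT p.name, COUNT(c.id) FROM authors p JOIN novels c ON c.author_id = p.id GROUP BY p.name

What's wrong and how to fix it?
Bug: An inner join excludes parents with zero children

Fix: Use LEFT JOIN so parents without children still appear (COUNT(c.id) gives 0)

Corrected query:
SELECT p.name, COUNT(c.id) FROM authors p LEFT JOIN novels c ON c.author_id = p.id GROUP BY p.name

Result:
name    | COUNT(c.id)
--------+------------
Asimov  | 2          
Atwood  | 1          
Borges  | 1          
Le Guin | 0          
Orwell  | 1          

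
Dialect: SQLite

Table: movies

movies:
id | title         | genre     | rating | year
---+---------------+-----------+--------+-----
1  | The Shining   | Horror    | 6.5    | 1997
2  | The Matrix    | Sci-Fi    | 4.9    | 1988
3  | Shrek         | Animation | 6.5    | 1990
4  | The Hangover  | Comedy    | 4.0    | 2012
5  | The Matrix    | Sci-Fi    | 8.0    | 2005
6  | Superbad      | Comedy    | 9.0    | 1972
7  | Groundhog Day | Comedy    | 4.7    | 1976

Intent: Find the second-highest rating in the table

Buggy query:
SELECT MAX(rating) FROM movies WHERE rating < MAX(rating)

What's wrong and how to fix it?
Bug: The inner MAX is an aggregate inside WHERE, which is not allowed

Fix: Put the inner MAX in a scalar subquery

Corrected query:
SELECT MAX(rating) FROM movies WHERE rating < (SELECT MAX(rating) FROM movies)

Result:
MAX(rating)
-----------
8          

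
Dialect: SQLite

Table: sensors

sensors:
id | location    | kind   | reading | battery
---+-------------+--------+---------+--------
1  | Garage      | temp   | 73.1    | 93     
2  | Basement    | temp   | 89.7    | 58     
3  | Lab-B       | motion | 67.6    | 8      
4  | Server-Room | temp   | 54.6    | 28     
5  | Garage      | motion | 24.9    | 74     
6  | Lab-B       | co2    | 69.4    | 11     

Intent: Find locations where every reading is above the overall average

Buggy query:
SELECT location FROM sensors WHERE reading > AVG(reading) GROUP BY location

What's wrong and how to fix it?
Bug: AVG() is an aggregate; it can't sit directly in WHERE

Fix: Use a subquery for AVG and a HAVING MIN(...) filter so the condition holds for every row in the group

Corrected query:
SELECT location FROM sensors GROUP BY location HAVING MIN(reading) > (SELECT AVG(reading) FROM sensors)

Result:
location
--------
Basement
Lab-B   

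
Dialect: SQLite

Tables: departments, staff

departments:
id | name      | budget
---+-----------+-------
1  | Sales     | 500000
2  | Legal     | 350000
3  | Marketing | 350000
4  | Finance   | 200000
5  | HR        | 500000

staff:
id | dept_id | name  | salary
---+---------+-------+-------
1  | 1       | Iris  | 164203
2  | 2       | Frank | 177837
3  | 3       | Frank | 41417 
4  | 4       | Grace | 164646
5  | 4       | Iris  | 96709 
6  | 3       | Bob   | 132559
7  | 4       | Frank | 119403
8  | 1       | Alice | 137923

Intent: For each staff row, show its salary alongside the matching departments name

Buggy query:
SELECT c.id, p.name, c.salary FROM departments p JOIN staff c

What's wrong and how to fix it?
Bug: JOIN with no ON clause produces a cartesian product; every staff row pairs with every departments row

Fix: Add ON c.dept_id = p.id to the JOIN

Corrected query:
SELECT c.id, p.name, c.salary FROM departments p JOIN staff c ON c.dept_id = p.id

Result:
id | name      | salary
---+-----------+-------
1  | Sales     | 164203
2  | Legal     | 177837
3  | Marketing | 41417 
4  | Finance   | 164646
5  | Finance   | 96709 
6  | Marketing | 132559
7  | Finance   | 119403
8  | Sales     | 137923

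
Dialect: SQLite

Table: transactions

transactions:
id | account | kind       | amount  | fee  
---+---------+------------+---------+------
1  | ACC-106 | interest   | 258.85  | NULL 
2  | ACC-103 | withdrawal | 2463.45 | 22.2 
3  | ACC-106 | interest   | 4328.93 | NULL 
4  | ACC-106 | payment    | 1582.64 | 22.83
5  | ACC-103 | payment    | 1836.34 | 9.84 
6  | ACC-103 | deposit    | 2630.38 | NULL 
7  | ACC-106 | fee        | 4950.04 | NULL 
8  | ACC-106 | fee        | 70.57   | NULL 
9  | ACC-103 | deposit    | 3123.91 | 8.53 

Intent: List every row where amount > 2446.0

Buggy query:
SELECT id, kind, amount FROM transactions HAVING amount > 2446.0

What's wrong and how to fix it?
Bug: HAVING filters the output of aggregation, but this query has no GROUP BY and no aggregate functions, so SQLite rejects it (HAVING clause on a non-aggregate query); the condition here is per row

Fix: Use WHERE for row-level filtering

Corrected query:
SELECT id, kind, amount FROM transactions WHERE amount > 2446.0

Result:
id | kind       | amount 
---+------------+--------
2  | withdrawal | 2463.45
3  | interest   | 4328.93
6  | deposit    | 2630.38
7  | fee        | 4950.04
9  | deposit    | 3123.91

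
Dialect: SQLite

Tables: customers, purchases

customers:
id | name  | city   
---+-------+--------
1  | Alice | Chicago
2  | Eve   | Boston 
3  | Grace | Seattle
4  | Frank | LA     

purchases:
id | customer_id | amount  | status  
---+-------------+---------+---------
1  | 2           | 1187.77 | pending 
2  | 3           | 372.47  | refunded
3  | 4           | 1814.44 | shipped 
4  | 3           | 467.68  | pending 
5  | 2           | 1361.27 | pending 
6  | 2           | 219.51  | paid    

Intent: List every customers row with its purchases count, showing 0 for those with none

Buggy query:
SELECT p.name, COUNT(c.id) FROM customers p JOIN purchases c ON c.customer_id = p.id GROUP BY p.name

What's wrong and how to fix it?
Bug: INNER JOIN drops customers rows that have no matching purchases rows

Fix: Use LEFT JOIN so parents without children still appear (COUNT(c.id) gives 0)

Corrected query:
SELECT p.name, COUNT(c.id) FROM customers p LEFT JOIN purchases c ON c.customer_id = p.id GROUP BY p.name

Result:
name  | COUNT(c.id)
------+------------
Alice | 0          
Eve   | 3          
Frank | 1          
Grace | 2          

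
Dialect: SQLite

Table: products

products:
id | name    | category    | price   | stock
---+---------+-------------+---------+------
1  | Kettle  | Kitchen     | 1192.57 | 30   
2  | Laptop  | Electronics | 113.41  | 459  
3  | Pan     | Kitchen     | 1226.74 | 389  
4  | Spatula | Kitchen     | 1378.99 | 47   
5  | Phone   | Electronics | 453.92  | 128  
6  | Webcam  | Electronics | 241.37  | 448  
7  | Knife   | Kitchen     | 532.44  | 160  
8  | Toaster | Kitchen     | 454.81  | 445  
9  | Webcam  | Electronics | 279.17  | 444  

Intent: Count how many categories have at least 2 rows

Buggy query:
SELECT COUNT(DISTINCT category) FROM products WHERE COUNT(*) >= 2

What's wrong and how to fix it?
Bug: WHERE filters individual rows, not groups, so a group-level COUNT is invalid there

Fix: Use a subquery that GROUPs and filters with HAVING, then count its rows

Corrected query:
SELECT COUNT(*) FROM (SELECT category FROM products GROUP BY category HAVING COUNT(*) >= 2)

Result:
COUNT(*)
--------
2       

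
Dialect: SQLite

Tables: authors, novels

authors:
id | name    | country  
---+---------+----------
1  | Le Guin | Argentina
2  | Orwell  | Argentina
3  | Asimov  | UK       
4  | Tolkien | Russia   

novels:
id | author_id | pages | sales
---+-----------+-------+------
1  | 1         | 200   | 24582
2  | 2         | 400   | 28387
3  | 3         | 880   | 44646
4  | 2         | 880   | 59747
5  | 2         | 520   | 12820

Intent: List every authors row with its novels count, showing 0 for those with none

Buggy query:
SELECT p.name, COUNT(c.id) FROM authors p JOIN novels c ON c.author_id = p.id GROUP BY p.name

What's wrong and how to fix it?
Bug: An inner join excludes parents with zero children

Fix: Use LEFT JOIN so parents without children still appear (COUNT(c.id) gives 0)

Corrected query:
SELECT p.name, COUNT(c.id) FROM authors p LEFT JOIN novels c ON c.author_id = p.id GROUP BY p.name

Result:
name    | COUNT(c.id)
--------+------------
Asimov  | 1          
Le Guin | 1          
Orwell  | 3          
Tolkien | 0          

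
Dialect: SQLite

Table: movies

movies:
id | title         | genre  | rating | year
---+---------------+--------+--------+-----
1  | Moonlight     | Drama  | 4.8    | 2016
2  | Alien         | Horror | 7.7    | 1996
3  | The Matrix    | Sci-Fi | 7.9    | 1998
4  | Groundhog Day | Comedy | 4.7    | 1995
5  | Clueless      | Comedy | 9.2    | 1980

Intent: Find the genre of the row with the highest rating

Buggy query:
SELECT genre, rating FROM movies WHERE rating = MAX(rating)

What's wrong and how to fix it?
Bug: WHERE is evaluated per row; an aggregate over the whole table isn't defined there

Fix: Wrap MAX in a scalar subquery so WHERE compares against a single value

Corrected query:
SELECT genre, rating FROM movies WHERE rating = (SELECT MAX(rating) FROM movies)

Result:
genre  | rating
-------+-------
Comedy | 9.2   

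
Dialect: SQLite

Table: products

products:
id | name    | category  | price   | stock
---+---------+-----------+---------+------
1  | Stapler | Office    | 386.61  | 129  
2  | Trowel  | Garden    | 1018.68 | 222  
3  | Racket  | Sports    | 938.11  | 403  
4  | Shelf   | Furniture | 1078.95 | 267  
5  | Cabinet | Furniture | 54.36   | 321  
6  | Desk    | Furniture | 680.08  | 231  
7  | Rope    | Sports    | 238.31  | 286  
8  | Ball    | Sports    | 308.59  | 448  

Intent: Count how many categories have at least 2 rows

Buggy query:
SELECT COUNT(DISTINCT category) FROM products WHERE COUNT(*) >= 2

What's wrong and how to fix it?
Bug: COUNT(*) cannot appear in WHERE; the per-group count doesn't exist yet

Fix: Use a subquery that GROUPs and filters with HAVING, then count its rows

Corrected query:
SELECT COUNT(*) FROM (SELECT category FROM products GROUP BY category HAVING COUNT(*) >= 2)

Result:
COUNT(*)
--------
2       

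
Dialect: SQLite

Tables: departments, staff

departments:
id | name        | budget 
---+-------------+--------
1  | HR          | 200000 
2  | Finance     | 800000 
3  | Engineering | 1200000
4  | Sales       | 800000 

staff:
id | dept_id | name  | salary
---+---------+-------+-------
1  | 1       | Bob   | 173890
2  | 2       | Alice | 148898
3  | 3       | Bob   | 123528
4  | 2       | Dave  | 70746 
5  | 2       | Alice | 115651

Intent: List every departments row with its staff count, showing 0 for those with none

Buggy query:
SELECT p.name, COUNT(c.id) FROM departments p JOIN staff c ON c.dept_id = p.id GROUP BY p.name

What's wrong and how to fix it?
Bug: INNER JOIN drops departments rows that have no matching staff rows

Fix: Use LEFT JOIN so parents without children still appear (COUNT(c.id) gives 0)

Corrected query:
SELECT p.name, COUNT(c.id) FROM departments p LEFT JOIN staff c ON c.dept_id = p.id GROUP BY p.name

Result:
name        | COUNT(c.id)
------------+------------
Engineering | 1          
Finance     | 3          
HR          | 1          
Sales       | 0          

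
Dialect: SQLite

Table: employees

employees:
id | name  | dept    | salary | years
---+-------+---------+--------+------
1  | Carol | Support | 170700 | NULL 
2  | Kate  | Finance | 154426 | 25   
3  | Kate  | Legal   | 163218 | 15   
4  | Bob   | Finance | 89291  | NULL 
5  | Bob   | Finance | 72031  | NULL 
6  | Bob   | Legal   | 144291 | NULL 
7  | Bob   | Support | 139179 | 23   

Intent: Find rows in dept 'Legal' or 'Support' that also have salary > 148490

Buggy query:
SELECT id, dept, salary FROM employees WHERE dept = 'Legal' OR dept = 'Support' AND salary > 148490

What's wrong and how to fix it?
Bug: AND binds tighter than OR, so this parses as dept = 'Legal' OR (dept = 'Support' AND salary > 148490)

Fix: Group the OR with parentheses (or use IN), then AND the threshold

Corrected query:
SELECT id, dept, salary FROM employees WHERE (dept = 'Legal' OR dept = 'Support') AND salary > 148490

Result:
id | dept    | salary
---+---------+-------
1  | Support | 170700
3  | Legal   | 163218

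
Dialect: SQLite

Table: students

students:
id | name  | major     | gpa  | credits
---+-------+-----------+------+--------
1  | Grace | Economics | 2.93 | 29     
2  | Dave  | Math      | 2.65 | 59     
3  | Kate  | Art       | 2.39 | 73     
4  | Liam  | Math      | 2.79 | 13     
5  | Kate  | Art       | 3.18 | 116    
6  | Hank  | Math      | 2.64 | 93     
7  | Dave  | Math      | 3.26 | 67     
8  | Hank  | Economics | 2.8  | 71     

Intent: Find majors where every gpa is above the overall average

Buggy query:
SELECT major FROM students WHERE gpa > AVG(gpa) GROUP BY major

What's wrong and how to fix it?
Bug: WHERE evaluates per row before aggregation, so AVG() is unavailable

Fix: Use a subquery for AVG and a HAVING MIN(...) filter so the condition holds for every row in the group

Corrected query:
SELECT major FROM students GROUP BY major HAVING MIN(gpa) > (SELECT AVG(gpa) FROM students)

Result:
(no rows)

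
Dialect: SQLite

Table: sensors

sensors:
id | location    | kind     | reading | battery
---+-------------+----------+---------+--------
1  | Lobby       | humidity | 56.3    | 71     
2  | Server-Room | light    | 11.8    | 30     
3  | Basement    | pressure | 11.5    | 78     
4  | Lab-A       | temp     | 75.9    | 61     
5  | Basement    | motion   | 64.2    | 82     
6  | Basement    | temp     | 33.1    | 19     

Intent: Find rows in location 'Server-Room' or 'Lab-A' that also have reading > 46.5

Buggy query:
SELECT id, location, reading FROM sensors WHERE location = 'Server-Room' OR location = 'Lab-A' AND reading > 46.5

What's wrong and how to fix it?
Bug: AND binds tighter than OR, so this parses as location = 'Server-Room' OR (location = 'Lab-A' AND reading > 46.5)

Fix: Group the OR with parentheses (or use IN), then AND the threshold

Corrected query:
SELECT id, location, reading FROM sensors WHERE (location = 'Server-Room' OR location = 'Lab-A') AND reading > 46.5

Result:
id | location | reading
---+----------+--------
4  | Lab-A    | 75.9   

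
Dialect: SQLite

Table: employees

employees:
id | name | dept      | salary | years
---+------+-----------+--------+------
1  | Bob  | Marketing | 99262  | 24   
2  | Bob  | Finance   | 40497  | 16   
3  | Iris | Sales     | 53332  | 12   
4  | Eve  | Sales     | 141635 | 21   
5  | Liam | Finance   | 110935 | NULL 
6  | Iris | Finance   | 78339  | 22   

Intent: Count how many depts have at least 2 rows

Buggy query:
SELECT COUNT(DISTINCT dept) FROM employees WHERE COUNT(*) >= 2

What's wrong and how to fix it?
Bug: WHERE filters individual rows, not groups, so a group-level COUNT is invalid there

Fix: Use a subquery that GROUPs and filters with HAVING, then count its rows

Corrected query:
SELECT COUNT(*) FROM (SELECT dept FROM employees GROUP BY dept HAVING COUNT(*) >= 2)

Result:
COUNT(*)
--------
2       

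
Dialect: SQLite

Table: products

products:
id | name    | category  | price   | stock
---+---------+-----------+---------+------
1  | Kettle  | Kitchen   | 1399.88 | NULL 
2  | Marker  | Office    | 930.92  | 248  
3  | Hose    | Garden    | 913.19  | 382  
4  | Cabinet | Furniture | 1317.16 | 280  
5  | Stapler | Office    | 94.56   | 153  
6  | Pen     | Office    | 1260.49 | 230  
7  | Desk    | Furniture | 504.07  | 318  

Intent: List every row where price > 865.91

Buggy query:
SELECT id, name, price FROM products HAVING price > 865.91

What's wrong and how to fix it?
Bug: This is a non-aggregate query (no GROUP BY, no aggregates), so in SQLite the HAVING clause is invalid here; a row-level condition belongs in WHERE

Fix: Replace HAVING with WHERE since the condition applies to individual rows

Corrected query:
SELECT id, name, price FROM products WHERE price > 865.91

Result:
id | name    | price  
---+---------+--------
1  | Kettle  | 1399.88
2  | Marker  | 930.92 
3  | Hose    | 913.19 
4  | Cabinet | 1317.16
6  | Pen     | 1260.49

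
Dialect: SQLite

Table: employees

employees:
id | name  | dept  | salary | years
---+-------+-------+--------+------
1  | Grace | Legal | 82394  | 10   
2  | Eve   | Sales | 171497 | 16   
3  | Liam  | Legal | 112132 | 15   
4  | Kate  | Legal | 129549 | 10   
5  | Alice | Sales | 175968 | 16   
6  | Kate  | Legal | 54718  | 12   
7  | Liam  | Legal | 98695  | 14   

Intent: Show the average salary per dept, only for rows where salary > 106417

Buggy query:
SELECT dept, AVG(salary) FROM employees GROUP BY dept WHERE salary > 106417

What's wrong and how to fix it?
Bug: Row-level WHERE must come before GROUP BY in the clause order

Fix: Place WHERE between FROM and GROUP BY

Corrected query:
SELECT dept, AVG(salary) FROM employees WHERE salary > 106417 GROUP BY dept

Result:
dept  | AVG(salary)
------+------------
Legal | 120840.5   
Sales | 173732.5   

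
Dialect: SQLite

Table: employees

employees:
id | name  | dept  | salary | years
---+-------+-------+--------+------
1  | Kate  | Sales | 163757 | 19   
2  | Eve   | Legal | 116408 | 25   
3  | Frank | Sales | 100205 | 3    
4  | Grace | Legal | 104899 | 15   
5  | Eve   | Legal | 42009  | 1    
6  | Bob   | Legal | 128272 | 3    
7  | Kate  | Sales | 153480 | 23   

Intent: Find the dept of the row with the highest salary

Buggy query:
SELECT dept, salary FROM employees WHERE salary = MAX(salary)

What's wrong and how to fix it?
Bug: WHERE is evaluated per row; an aggregate over the whole table isn't defined there

Fix: Use a subquery: WHERE salary = (SELECT MAX(salary) FROM employees)

Corrected query:
SELECT dept, salary FROM employees WHERE salary = (SELECT MAX(salary) FROM employees)

Result:
dept  | salary
------+-------
Sales | 163757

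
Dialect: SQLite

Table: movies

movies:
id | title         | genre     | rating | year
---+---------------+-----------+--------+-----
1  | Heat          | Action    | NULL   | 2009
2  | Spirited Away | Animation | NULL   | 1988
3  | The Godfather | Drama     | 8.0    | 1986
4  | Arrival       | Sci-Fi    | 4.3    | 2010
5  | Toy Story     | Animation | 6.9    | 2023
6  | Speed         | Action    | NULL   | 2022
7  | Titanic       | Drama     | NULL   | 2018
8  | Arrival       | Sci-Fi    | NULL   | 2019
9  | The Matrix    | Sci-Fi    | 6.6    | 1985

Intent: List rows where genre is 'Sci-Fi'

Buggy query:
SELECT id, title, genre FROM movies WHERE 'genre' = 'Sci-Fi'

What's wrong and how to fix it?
Bug: Single quotes denote string literals in SQL; the column name is being compared as a constant string

Fix: Reference the column as genre without single quotes

Corrected query:
SELECT id, title, genre FROM movies WHERE genre = 'Sci-Fi'

Result:
id | title      | genre 
---+------------+-------
4  | Arrival    | Sci-Fi
8  | Arrival    | Sci-Fi
9  | The Matrix | Sci-Fi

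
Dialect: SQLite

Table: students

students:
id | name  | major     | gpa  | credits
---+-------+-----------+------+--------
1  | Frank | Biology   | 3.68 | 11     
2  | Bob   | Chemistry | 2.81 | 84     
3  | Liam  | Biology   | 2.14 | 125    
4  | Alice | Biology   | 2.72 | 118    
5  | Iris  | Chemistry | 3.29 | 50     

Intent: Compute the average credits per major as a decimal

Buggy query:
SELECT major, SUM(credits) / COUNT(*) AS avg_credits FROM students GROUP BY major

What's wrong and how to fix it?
Bug: SUM(credits) and COUNT(*) are both integers; the division truncates the fractional part

Fix: Cast one side to REAL so the division keeps the fractional part

Corrected query:
SELECT major, SUM(credits) * 1.0 / COUNT(*) AS avg_credits FROM students GROUP BY major

Result:
major     | avg_credits
----------+------------
Biology   | 84.666667  
Chemistry | 67         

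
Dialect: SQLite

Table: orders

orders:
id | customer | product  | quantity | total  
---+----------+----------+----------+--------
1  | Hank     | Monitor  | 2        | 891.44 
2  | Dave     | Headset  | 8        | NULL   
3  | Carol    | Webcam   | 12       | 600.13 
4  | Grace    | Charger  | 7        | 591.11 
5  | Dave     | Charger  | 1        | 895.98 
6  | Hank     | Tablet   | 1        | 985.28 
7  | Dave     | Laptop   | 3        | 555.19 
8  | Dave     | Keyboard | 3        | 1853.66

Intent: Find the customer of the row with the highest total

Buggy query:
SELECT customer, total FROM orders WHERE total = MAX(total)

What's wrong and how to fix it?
Bug: MAX(total) is an aggregate and cannot be used directly in WHERE

Fix: Use a subquery: WHERE total = (SELECT MAX(total) FROM orders)

Corrected query:
SELECT customer, total FROM orders WHERE total = (SELECT MAX(total) FROM orders)

Result:
customer | total  
---------+--------
Dave     | 1853.66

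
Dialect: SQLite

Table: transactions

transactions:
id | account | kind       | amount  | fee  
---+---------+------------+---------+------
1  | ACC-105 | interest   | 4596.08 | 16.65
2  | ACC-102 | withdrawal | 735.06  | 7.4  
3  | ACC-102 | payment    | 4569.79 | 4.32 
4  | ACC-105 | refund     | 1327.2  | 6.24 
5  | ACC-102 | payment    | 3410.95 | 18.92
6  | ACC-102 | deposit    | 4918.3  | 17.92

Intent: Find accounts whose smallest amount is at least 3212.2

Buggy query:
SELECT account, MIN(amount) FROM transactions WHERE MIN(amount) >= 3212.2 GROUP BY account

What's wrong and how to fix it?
Bug: Aggregates like MIN are computed per group after WHERE runs

Fix: Replace WHERE with HAVING after the GROUP BY

Corrected query:
SELECT account, MIN(amount) FROM transactions GROUP BY account HAVING MIN(amount) >= 3212.2

Result:
(no rows)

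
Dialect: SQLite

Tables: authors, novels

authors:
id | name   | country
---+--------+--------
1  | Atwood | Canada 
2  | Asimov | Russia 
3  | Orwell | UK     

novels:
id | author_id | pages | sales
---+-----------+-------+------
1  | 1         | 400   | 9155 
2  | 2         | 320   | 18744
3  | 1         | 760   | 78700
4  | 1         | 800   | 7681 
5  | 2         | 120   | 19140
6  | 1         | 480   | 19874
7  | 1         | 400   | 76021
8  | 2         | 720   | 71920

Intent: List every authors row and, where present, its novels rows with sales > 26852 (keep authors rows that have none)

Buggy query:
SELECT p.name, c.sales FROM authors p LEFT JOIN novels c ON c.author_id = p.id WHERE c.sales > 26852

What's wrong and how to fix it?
Bug: A WHERE condition on the right-hand table after LEFT JOIN drops unmatched parents

Fix: Put 'c.sales > 26852' in the JOIN's ON clause instead of WHERE

Corrected query:
SELECT p.name, c.sales FROM authors p LEFT JOIN novels c ON c.author_id = p.id AND c.sales > 26852

Result:
name   | sales
-------+------
Atwood | 76021
Atwood | 78700
Asimov | 71920
Orwell | NULL 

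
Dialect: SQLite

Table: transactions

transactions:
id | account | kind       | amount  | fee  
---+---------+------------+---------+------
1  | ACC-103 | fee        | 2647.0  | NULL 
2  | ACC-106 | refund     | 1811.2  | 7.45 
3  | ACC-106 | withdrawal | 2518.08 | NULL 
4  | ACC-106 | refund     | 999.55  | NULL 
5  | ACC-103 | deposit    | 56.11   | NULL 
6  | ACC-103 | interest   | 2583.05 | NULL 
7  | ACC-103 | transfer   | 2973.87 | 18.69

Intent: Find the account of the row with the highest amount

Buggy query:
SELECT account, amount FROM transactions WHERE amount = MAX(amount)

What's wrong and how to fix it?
Bug: MAX(amount) is an aggregate and cannot be used directly in WHERE

Fix: Use a subquery: WHERE amount = (SELECT MAX(amount) FROM transactions)

Corrected query:
SELECT account, amount FROM transactions WHERE amount = (SELECT MAX(amount) FROM transactions)

Result:
account | amount 
--------+--------
ACC-103 | 2973.87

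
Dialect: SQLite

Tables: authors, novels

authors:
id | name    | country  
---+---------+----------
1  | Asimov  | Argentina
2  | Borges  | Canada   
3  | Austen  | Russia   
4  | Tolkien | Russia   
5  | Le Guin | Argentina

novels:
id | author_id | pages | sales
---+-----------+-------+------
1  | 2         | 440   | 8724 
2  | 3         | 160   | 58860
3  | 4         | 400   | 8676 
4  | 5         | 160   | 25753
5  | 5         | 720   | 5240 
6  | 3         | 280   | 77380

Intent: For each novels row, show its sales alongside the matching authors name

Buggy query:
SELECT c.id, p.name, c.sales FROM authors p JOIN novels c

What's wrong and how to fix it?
Bug: Missing join condition: each novels row is matched to all authors rows instead of just its own

Fix: Add ON c.author_id = p.id to the JOIN

Corrected query:
SELECT c.id, p.name, c.sales FROM authors p JOIN novels c ON c.author_id = p.id

Result:
id | name    | sales
---+---------+------
1  | Borges  | 8724 
2  | Austen  | 58860
3  | Tolkien | 8676 
4  | Le Guin | 25753
5  | Le Guin | 5240 
6  | Austen  | 77380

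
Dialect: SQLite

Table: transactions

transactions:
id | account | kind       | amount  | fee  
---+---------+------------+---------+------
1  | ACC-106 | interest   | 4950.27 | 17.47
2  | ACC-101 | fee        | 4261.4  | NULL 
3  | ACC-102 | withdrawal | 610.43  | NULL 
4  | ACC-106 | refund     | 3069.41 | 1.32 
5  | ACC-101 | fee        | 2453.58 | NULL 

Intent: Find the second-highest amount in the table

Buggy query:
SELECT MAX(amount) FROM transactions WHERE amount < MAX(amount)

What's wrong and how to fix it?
Bug: MAX(amount) on the right of the comparison is an aggregate-in-WHERE error

Fix: Compute the overall MAX in a subquery, then take MAX of rows below it

Corrected query:
SELECT MAX(amount) FROM transactions WHERE amount < (SELECT MAX(amount) FROM transactions)

Result:
MAX(amount)
-----------
4261.4     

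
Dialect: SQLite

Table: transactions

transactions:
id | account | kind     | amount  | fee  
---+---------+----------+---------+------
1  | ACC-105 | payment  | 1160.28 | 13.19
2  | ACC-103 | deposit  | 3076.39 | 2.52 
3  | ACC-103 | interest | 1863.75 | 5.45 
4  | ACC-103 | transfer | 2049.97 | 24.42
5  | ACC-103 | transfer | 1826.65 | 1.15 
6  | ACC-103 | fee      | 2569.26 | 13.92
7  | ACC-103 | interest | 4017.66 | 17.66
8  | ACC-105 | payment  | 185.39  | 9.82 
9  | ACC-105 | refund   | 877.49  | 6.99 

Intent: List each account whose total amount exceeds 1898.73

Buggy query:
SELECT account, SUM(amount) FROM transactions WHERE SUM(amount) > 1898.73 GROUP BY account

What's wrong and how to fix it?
Bug: SUM(amount) is an aggregate, but WHERE filters rows before aggregation

Fix: Use HAVING (which filters groups after aggregation) instead of WHERE

Corrected query:
SELECT account, SUM(amount) FROM transactions GROUP BY account HAVING SUM(amount) > 1898.73

Result:
account | SUM(amount)
--------+------------
ACC-103 | 15403.68   
ACC-105 | 2223.16    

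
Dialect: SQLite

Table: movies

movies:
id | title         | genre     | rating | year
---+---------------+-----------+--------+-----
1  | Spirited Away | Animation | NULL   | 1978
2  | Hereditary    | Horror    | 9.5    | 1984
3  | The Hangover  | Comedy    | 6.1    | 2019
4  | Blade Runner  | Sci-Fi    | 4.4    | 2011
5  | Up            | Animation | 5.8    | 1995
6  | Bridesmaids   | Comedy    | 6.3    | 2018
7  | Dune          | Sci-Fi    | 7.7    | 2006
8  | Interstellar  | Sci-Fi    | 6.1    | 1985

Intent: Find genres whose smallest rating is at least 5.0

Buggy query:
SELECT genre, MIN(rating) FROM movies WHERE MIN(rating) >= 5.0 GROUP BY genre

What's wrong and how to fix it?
Bug: Aggregates like MIN are computed per group after WHERE runs

Fix: Use HAVING for the per-group MIN condition

Corrected query:
SELECT genre, MIN(rating) FROM movies GROUP BY genre HAVING MIN(rating) >= 5.0

Result:
genre     | MIN(rating)
----------+------------
Animation | 5.8        
Comedy    | 6.1        
Horror    | 9.5        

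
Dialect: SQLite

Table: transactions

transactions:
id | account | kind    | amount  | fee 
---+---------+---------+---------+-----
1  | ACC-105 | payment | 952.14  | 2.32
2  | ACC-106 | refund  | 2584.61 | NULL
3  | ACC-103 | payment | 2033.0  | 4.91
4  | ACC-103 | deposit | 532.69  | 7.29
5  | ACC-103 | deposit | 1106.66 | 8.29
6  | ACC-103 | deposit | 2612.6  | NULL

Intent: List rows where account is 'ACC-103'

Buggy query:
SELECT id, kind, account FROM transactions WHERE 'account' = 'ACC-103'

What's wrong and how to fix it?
Bug: 'account' in single quotes is a string literal, not the column; the comparison is literal-vs-literal and never true

Fix: Remove the quotes around the column name (or use double quotes for an identifier)

Corrected query:
SELECT id, kind, account FROM transactions WHERE account = 'ACC-103'

Result:
id | kind    | account
---+---------+--------
3  | payment | ACC-103
4  | deposit | ACC-103
5  | deposit | ACC-103
6  | deposit | ACC-103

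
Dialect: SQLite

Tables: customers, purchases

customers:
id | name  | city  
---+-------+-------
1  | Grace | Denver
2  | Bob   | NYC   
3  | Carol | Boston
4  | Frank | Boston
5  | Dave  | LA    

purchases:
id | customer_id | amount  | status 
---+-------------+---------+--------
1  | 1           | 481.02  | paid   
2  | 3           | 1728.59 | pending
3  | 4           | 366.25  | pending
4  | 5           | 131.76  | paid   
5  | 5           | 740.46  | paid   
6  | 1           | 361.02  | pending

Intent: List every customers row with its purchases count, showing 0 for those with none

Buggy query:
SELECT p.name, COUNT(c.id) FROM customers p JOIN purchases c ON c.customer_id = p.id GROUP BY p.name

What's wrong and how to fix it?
Bug: An inner join excludes parents with zero children

Fix: Switch to LEFT JOIN to retain unmatched parent rows

Corrected query:
SELECT p.name, COUNT(c.id) FROM customers p LEFT JOIN purchases c ON c.customer_id = p.id GROUP BY p.name

Result:
name  | COUNT(c.id)
------+------------
Bob   | 0          
Carol | 1          
Dave  | 2          
Frank | 1          
Grace | 2          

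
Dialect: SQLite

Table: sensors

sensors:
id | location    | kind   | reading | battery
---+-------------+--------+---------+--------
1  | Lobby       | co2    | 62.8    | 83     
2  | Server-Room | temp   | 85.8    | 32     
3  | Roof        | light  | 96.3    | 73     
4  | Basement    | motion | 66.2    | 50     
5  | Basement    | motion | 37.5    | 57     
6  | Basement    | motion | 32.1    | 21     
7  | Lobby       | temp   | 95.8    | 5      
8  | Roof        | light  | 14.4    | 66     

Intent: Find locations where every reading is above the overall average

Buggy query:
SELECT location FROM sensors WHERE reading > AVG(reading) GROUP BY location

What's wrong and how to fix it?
Bug: WHERE evaluates per row before aggregation, so AVG() is unavailable

Fix: Compute the overall average in a scalar subquery and compare each group's MIN against it in HAVING

Corrected query:
SELECT location FROM sensors GROUP BY location HAVING MIN(reading) > (SELECT AVG(reading) FROM sensors)

Result:
location   
-----------
Lobby      
Server-Room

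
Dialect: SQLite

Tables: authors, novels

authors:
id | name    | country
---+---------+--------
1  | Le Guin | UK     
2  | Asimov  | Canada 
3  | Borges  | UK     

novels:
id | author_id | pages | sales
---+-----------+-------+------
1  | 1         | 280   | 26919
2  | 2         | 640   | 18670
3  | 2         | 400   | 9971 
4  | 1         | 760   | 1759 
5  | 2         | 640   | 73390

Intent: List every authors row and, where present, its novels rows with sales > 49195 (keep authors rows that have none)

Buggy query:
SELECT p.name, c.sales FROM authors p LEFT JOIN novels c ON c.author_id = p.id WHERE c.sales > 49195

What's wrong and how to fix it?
Bug: A WHERE condition on the right-hand table after LEFT JOIN drops unmatched parents

Fix: Move the right-table condition into the ON clause so unmatched parents are kept

Corrected query:
SELECT p.name, c.sales FROM authors p LEFT JOIN novels c ON c.author_id = p.id AND c.sales > 49195

Result:
name    | sales
--------+------
Le Guin | NULL 
Asimov  | 73390
Borges  | NULL 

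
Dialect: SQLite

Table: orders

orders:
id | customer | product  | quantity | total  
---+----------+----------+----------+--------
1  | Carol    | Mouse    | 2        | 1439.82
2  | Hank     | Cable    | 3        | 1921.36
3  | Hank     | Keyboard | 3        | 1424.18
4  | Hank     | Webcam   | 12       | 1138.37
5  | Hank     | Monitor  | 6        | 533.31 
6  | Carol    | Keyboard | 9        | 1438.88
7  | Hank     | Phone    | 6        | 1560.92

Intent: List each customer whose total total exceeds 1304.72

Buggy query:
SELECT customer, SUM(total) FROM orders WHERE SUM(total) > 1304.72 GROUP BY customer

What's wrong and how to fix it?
Bug: SUM(total) is an aggregate, but WHERE filters rows before aggregation

Fix: Move the aggregate condition to a HAVING clause

Corrected query:
SELECT customer, SUM(total) FROM orders GROUP BY customer HAVING SUM(total) > 1304.72

Result:
customer | SUM(total)
---------+-----------
Carol    | 2878.7    
Hank     | 6578.14   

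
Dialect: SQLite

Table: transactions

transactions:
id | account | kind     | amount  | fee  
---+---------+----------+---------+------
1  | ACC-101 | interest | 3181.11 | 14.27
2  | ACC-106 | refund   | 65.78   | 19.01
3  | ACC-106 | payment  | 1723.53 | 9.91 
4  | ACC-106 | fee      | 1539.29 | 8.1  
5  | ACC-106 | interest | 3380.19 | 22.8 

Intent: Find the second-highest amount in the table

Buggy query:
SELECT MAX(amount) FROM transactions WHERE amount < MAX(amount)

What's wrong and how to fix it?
Bug: The inner MAX is an aggregate inside WHERE, which is not allowed

Fix: Put the inner MAX in a scalar subquery

Corrected query:
SELECT MAX(amount) FROM transactions WHERE amount < (SELECT MAX(amount) FROM transactions)

Result:
MAX(amount)
-----------
3181.11    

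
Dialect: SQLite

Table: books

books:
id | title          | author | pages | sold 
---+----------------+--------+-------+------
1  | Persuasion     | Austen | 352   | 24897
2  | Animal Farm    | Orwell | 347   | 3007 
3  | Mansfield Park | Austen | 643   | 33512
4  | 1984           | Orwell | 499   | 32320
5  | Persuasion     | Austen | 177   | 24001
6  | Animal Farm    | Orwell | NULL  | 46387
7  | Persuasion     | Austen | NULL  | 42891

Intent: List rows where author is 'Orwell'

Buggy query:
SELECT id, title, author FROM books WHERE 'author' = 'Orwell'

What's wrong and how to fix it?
Bug: Single quotes denote string literals in SQL; the column name is being compared as a constant string

Fix: Reference the column as author without single quotes

Corrected query:
SELECT id, title, author FROM books WHERE author = 'Orwell'

Result:
id | title       | author
---+-------------+-------
2  | Animal Farm | Orwell
4  | 1984        | Orwell
6  | Animal Farm | Orwell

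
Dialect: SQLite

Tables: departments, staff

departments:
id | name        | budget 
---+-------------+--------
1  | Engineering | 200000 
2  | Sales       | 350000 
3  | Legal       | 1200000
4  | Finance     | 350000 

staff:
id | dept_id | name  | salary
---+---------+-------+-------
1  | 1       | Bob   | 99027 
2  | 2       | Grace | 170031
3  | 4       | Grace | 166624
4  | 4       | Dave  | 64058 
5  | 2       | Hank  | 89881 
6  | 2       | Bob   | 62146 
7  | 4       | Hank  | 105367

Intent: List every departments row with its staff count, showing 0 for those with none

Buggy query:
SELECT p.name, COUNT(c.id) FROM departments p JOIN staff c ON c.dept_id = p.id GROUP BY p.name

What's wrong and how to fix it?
Bug: An inner join excludes parents with zero children

Fix: Use LEFT JOIN so parents without children still appear (COUNT(c.id) gives 0)

Corrected query:
SELECT p.name, COUNT(c.id) FROM departments p LEFT JOIN staff c ON c.dept_id = p.id GROUP BY p.name

Result:
name        | COUNT(c.id)
------------+------------
Engineering | 1          
Finance     | 3          
Legal       | 0          
Sales       | 3          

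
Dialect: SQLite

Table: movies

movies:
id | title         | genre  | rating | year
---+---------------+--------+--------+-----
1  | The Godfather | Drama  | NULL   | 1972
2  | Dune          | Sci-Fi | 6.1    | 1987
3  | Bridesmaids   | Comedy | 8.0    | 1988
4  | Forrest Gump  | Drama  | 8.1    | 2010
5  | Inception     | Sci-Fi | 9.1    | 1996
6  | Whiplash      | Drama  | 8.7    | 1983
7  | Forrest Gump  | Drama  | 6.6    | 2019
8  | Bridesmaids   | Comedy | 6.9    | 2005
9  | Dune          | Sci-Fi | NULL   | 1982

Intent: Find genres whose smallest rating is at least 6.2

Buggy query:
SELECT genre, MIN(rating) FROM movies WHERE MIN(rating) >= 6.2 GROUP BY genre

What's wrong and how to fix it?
Bug: Aggregates like MIN are computed per group after WHERE runs

Fix: Replace WHERE with HAVING after the GROUP BY

Corrected query:
SELECT genre, MIN(rating) FROM movies GROUP BY genre HAVING MIN(rating) >= 6.2

Result:
genre  | MIN(rating)
-------+------------
Comedy | 6.9        
Drama  | 6.6        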